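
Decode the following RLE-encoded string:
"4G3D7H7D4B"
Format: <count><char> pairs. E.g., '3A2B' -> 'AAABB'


Expanding each <count><char> pair:
  4G -> 'GGGG'
  3D -> 'DDD'
  7H -> 'HHHHHHH'
  7D -> 'DDDDDDD'
  4B -> 'BBBB'

Decoded = GGGGDDDHHHHHHHDDDDDDDBBBB


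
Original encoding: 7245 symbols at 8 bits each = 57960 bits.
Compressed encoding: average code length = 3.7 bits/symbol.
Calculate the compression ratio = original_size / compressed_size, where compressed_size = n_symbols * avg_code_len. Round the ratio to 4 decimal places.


original_size = n_symbols * orig_bits = 7245 * 8 = 57960 bits
compressed_size = n_symbols * avg_code_len = 7245 * 3.7 = 26806.5 bits
ratio = original_size / compressed_size = 57960 / 26806.5 = 2.1622

Compression ratio = 2.1622


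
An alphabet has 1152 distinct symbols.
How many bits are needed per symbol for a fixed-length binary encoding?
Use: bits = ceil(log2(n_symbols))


log2(1152) = 10.1699
Bracket: 2^10 = 1024 < 1152 <= 2^11 = 2048
So ceil(log2(1152)) = 11

bits = ceil(log2(1152)) = ceil(10.1699) = 11 bits


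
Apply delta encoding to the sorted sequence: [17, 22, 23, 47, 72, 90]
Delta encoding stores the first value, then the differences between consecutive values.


First value: 17
Deltas:
  22 - 17 = 5
  23 - 22 = 1
  47 - 23 = 24
  72 - 47 = 25
  90 - 72 = 18


Delta encoded: [17, 5, 1, 24, 25, 18]


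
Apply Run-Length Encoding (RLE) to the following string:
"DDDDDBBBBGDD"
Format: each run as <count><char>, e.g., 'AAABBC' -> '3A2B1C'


Scanning runs left to right:
  i=0: run of 'D' x 5 -> '5D'
  i=5: run of 'B' x 4 -> '4B'
  i=9: run of 'G' x 1 -> '1G'
  i=10: run of 'D' x 2 -> '2D'

RLE = 5D4B1G2D


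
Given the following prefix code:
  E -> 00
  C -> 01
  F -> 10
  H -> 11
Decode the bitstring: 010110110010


Decoding step by step:
Bits 01 -> C
Bits 01 -> C
Bits 10 -> F
Bits 11 -> H
Bits 00 -> E
Bits 10 -> F


Decoded message: CCFHEF


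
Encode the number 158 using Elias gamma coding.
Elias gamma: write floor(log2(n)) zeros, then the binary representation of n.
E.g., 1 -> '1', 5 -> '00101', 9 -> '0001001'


num_bits = floor(log2(158)) + 1 = 8
leading_zeros = num_bits - 1 = 7
binary(158) = 10011110

Elias gamma(158) = '0000000' + '10011110' = 000000010011110 (15 bits)


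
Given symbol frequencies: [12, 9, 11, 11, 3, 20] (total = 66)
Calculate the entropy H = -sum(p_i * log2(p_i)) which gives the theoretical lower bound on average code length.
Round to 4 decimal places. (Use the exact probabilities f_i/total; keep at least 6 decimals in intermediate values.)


Per-symbol terms -p_i * log2(p_i) with p_i = f_i/66:
  p = 12/66 = 0.181818: log2(p) = -2.459432, -p*log2(p) = 0.447169
  p = 9/66 = 0.136364: log2(p) = -2.874469, -p*log2(p) = 0.391973
  p = 11/66 = 0.166667: log2(p) = -2.584963, -p*log2(p) = 0.430827
  p = 11/66 = 0.166667: log2(p) = -2.584963, -p*log2(p) = 0.430827
  p = 3/66 = 0.045455: log2(p) = -4.459432, -p*log2(p) = 0.202701
  p = 20/66 = 0.303030: log2(p) = -1.722466, -p*log2(p) = 0.521959
H = 0.447169 + 0.391973 + 0.430827 + 0.430827 + 0.202701 + 0.521959 = 2.425456

H = 2.4255 bits/symbol


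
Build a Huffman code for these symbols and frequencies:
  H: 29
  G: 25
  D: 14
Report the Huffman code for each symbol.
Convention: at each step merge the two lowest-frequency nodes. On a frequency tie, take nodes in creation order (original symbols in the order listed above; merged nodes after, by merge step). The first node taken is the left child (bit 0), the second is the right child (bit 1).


Huffman tree construction:
Step 1: Merge D(14) + G(25) = 39
Step 2: Merge H(29) + (D+G)(39) = 68
Read each symbol's code off the tree from the root (left child = 0, right child = 1).

Codes:
  H: 0 (length 1)
  G: 11 (length 2)
  D: 10 (length 2)
Average code length: 107/68 = 1.5735 bits/symbol


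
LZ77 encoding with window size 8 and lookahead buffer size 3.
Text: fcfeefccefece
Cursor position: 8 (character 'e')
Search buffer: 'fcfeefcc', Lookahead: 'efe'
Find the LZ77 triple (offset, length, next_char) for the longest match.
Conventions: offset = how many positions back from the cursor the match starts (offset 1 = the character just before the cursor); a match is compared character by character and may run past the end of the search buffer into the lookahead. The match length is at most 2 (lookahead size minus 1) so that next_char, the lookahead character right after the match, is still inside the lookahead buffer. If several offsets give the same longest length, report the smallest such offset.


Try each offset into the search buffer:
  offset=1 (pos 7, char 'c'): match length 0
  offset=2 (pos 6, char 'c'): match length 0
  offset=3 (pos 5, char 'f'): match length 0
  offset=4 (pos 4, char 'e'): match length 2
  offset=5 (pos 3, char 'e'): match length 1
  offset=6 (pos 2, char 'f'): match length 0
  offset=7 (pos 1, char 'c'): match length 0
  offset=8 (pos 0, char 'f'): match length 0
Longest match has length 2 at offset 4.
next_char = character at position 8 + 2 = 10 -> 'e'

Best match: offset=4, length=2 (matching 'ef' starting at position 4)
LZ77 triple: (4, 2, 'e')


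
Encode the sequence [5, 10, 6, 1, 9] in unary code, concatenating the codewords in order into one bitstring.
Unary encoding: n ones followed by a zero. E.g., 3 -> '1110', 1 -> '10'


Encode each number as n ones followed by a terminating 0:
  5 -> 111110 (6 bits)
  10 -> 11111111110 (11 bits)
  6 -> 1111110 (7 bits)
  1 -> 10 (2 bits)
  9 -> 1111111110 (10 bits)
Total length = 6 + 11 + 7 + 2 + 10 = 36 bits.

Unary([5, 10, 6, 1, 9]) = 111110111111111101111110101111111110 (36 bits)


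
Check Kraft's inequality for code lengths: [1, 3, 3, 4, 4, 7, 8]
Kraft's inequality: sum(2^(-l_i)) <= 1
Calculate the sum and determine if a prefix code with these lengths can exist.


Sum = 2^(-1) + 2^(-3) + 2^(-3) + 2^(-4) + 2^(-4) + 2^(-7) + 2^(-8)
    = 0.5 + 0.125 + 0.125 + 0.0625 + 0.0625 + 0.0078125 + 0.00390625
    = 227/256 = 0.88671875
Since 0.88671875 <= 1, Kraft's inequality IS satisfied.
A prefix code with these lengths CAN exist.

Kraft sum = 0.88671875. Satisfied.


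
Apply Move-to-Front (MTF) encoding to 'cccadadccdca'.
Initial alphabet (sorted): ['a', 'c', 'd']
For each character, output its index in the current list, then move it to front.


MTF encoding:
'c': index 1 in ['a', 'c', 'd'] -> ['c', 'a', 'd']
'c': index 0 in ['c', 'a', 'd'] -> ['c', 'a', 'd']
'c': index 0 in ['c', 'a', 'd'] -> ['c', 'a', 'd']
'a': index 1 in ['c', 'a', 'd'] -> ['a', 'c', 'd']
'd': index 2 in ['a', 'c', 'd'] -> ['d', 'a', 'c']
'a': index 1 in ['d', 'a', 'c'] -> ['a', 'd', 'c']
'd': index 1 in ['a', 'd', 'c'] -> ['d', 'a', 'c']
'c': index 2 in ['d', 'a', 'c'] -> ['c', 'd', 'a']
'c': index 0 in ['c', 'd', 'a'] -> ['c', 'd', 'a']
'd': index 1 in ['c', 'd', 'a'] -> ['d', 'c', 'a']
'c': index 1 in ['d', 'c', 'a'] -> ['c', 'd', 'a']
'a': index 2 in ['c', 'd', 'a'] -> ['a', 'c', 'd']


Output: [1, 0, 0, 1, 2, 1, 1, 2, 0, 1, 1, 2]


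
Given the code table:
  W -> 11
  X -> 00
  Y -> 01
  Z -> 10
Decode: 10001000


Decoding:
10 -> Z
00 -> X
10 -> Z
00 -> X


Result: ZXZX


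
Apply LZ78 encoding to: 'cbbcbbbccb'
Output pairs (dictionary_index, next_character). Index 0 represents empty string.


LZ78 encoding steps:
Dictionary: {0: ''}
Step 1: w='' (idx 0), next='c' -> output (0, 'c'), add 'c' as idx 1
Step 2: w='' (idx 0), next='b' -> output (0, 'b'), add 'b' as idx 2
Step 3: w='b' (idx 2), next='c' -> output (2, 'c'), add 'bc' as idx 3
Step 4: w='b' (idx 2), next='b' -> output (2, 'b'), add 'bb' as idx 4
Step 5: w='bc' (idx 3), next='c' -> output (3, 'c'), add 'bcc' as idx 5
Step 6: w='b' (idx 2), end of input -> output (2, '')


Encoded: [(0, 'c'), (0, 'b'), (2, 'c'), (2, 'b'), (3, 'c'), (2, '')]


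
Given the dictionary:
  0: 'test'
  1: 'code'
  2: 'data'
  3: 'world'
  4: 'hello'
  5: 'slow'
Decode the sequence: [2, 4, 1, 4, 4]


Look up each index in the dictionary:
  2 -> 'data'
  4 -> 'hello'
  1 -> 'code'
  4 -> 'hello'
  4 -> 'hello'

Decoded: "data hello code hello hello"


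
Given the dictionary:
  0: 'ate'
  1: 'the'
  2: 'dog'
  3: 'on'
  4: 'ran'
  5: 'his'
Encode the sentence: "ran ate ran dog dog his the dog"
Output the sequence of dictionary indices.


Look up each word in the dictionary:
  'ran' -> 4
  'ate' -> 0
  'ran' -> 4
  'dog' -> 2
  'dog' -> 2
  'his' -> 5
  'the' -> 1
  'dog' -> 2

Encoded: [4, 0, 4, 2, 2, 5, 1, 2]


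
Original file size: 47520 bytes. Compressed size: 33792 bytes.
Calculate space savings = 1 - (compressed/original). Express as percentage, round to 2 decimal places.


ratio = compressed/original = 33792/47520 = 0.711111
savings = 1 - ratio = 1 - 0.711111 = 0.288889
as a percentage: 0.288889 * 100 = 28.89%

Space savings = 1 - 33792/47520 = 28.89%


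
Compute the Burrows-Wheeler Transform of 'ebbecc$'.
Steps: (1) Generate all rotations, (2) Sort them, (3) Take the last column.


Rotations (sorted):
  0: $ebbecc -> last char: c
  1: bbecc$e -> last char: e
  2: becc$eb -> last char: b
  3: c$ebbec -> last char: c
  4: cc$ebbe -> last char: e
  5: ebbecc$ -> last char: $
  6: ecc$ebb -> last char: b


BWT = cebce$b


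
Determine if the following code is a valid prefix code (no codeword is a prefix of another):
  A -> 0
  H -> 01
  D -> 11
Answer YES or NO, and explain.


Checking each pair (does one codeword prefix another?):
  A='0' vs H='01': prefix -- VIOLATION

NO -- this is NOT a valid prefix code. A (0) is a prefix of H (01).


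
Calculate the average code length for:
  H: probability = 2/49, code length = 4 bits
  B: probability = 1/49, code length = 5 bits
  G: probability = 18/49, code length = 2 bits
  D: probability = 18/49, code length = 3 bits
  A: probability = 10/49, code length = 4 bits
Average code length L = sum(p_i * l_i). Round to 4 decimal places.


Weighted contributions p_i * l_i:
  H: (2/49) * 4 = 8/49
  B: (1/49) * 5 = 5/49
  G: (18/49) * 2 = 36/49
  D: (18/49) * 3 = 54/49
  A: (10/49) * 4 = 40/49
Sum = (8 + 5 + 36 + 54 + 40)/49 = 143/49

L = 143/49 = 2.9184 bits/symbol


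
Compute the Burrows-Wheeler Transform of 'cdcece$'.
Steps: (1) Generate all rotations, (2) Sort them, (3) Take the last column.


Rotations (sorted):
  0: $cdcece -> last char: e
  1: cdcece$ -> last char: $
  2: ce$cdce -> last char: e
  3: cece$cd -> last char: d
  4: dcece$c -> last char: c
  5: e$cdcec -> last char: c
  6: ece$cdc -> last char: c


BWT = e$edccc


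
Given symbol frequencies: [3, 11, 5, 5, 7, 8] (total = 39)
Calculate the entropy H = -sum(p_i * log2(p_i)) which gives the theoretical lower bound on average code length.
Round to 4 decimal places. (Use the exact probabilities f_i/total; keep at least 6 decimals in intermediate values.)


Per-symbol terms -p_i * log2(p_i) with p_i = f_i/39:
  p = 3/39 = 0.076923: log2(p) = -3.700440, -p*log2(p) = 0.284649
  p = 11/39 = 0.282051: log2(p) = -1.825971, -p*log2(p) = 0.515017
  p = 5/39 = 0.128205: log2(p) = -2.963474, -p*log2(p) = 0.379933
  p = 5/39 = 0.128205: log2(p) = -2.963474, -p*log2(p) = 0.379933
  p = 7/39 = 0.179487: log2(p) = -2.478047, -p*log2(p) = 0.444778
  p = 8/39 = 0.205128: log2(p) = -2.285402, -p*log2(p) = 0.468800
H = 0.284649 + 0.515017 + 0.379933 + 0.379933 + 0.444778 + 0.468800 = 2.473110

H = 2.4731 bits/symbol


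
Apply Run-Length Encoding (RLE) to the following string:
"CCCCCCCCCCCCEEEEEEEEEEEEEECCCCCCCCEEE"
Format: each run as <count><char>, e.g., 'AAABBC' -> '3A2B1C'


Scanning runs left to right:
  i=0: run of 'C' x 12 -> '12C'
  i=12: run of 'E' x 14 -> '14E'
  i=26: run of 'C' x 8 -> '8C'
  i=34: run of 'E' x 3 -> '3E'

RLE = 12C14E8C3E


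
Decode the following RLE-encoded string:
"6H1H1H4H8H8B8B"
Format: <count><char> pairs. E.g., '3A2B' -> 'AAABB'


Expanding each <count><char> pair:
  6H -> 'HHHHHH'
  1H -> 'H'
  1H -> 'H'
  4H -> 'HHHH'
  8H -> 'HHHHHHHH'
  8B -> 'BBBBBBBB'
  8B -> 'BBBBBBBB'

Decoded = HHHHHHHHHHHHHHHHHHHHBBBBBBBBBBBBBBBB


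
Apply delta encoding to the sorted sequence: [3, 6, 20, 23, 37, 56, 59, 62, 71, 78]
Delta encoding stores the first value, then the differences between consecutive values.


First value: 3
Deltas:
  6 - 3 = 3
  20 - 6 = 14
  23 - 20 = 3
  37 - 23 = 14
  56 - 37 = 19
  59 - 56 = 3
  62 - 59 = 3
  71 - 62 = 9
  78 - 71 = 7


Delta encoded: [3, 3, 14, 3, 14, 19, 3, 3, 9, 7]


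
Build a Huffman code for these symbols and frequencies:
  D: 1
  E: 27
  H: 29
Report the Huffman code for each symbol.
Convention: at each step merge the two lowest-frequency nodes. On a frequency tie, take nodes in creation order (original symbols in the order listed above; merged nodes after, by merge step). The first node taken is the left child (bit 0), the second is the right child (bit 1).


Huffman tree construction:
Step 1: Merge D(1) + E(27) = 28
Step 2: Merge (D+E)(28) + H(29) = 57
Read each symbol's code off the tree from the root (left child = 0, right child = 1).

Codes:
  D: 00 (length 2)
  E: 01 (length 2)
  H: 1 (length 1)
Average code length: 85/57 = 1.4912 bits/symbol


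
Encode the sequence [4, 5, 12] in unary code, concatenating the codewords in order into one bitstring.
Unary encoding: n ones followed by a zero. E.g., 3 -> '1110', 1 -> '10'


Encode each number as n ones followed by a terminating 0:
  4 -> 11110 (5 bits)
  5 -> 111110 (6 bits)
  12 -> 1111111111110 (13 bits)
Total length = 5 + 6 + 13 = 24 bits.

Unary([4, 5, 12]) = 111101111101111111111110 (24 bits)


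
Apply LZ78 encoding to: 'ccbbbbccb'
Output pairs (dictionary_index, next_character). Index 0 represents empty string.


LZ78 encoding steps:
Dictionary: {0: ''}
Step 1: w='' (idx 0), next='c' -> output (0, 'c'), add 'c' as idx 1
Step 2: w='c' (idx 1), next='b' -> output (1, 'b'), add 'cb' as idx 2
Step 3: w='' (idx 0), next='b' -> output (0, 'b'), add 'b' as idx 3
Step 4: w='b' (idx 3), next='b' -> output (3, 'b'), add 'bb' as idx 4
Step 5: w='c' (idx 1), next='c' -> output (1, 'c'), add 'cc' as idx 5
Step 6: w='b' (idx 3), end of input -> output (3, '')


Encoded: [(0, 'c'), (1, 'b'), (0, 'b'), (3, 'b'), (1, 'c'), (3, '')]


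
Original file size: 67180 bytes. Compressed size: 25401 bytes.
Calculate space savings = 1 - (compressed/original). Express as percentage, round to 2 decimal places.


ratio = compressed/original = 25401/67180 = 0.378104
savings = 1 - ratio = 1 - 0.378104 = 0.621896
as a percentage: 0.621896 * 100 = 62.19%

Space savings = 1 - 25401/67180 = 62.19%


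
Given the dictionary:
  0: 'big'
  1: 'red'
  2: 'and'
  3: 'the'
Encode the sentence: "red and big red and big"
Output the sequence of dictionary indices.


Look up each word in the dictionary:
  'red' -> 1
  'and' -> 2
  'big' -> 0
  'red' -> 1
  'and' -> 2
  'big' -> 0

Encoded: [1, 2, 0, 1, 2, 0]


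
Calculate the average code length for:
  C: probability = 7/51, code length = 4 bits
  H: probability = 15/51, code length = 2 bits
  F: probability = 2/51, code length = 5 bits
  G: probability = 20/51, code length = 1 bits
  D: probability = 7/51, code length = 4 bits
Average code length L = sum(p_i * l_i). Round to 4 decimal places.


Weighted contributions p_i * l_i:
  C: (7/51) * 4 = 28/51
  H: (15/51) * 2 = 30/51
  F: (2/51) * 5 = 10/51
  G: (20/51) * 1 = 20/51
  D: (7/51) * 4 = 28/51
Sum = (28 + 30 + 10 + 20 + 28)/51 = 116/51

L = 116/51 = 2.2745 bits/symbol


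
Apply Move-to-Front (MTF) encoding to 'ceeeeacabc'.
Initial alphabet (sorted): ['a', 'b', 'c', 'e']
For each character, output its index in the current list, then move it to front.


MTF encoding:
'c': index 2 in ['a', 'b', 'c', 'e'] -> ['c', 'a', 'b', 'e']
'e': index 3 in ['c', 'a', 'b', 'e'] -> ['e', 'c', 'a', 'b']
'e': index 0 in ['e', 'c', 'a', 'b'] -> ['e', 'c', 'a', 'b']
'e': index 0 in ['e', 'c', 'a', 'b'] -> ['e', 'c', 'a', 'b']
'e': index 0 in ['e', 'c', 'a', 'b'] -> ['e', 'c', 'a', 'b']
'a': index 2 in ['e', 'c', 'a', 'b'] -> ['a', 'e', 'c', 'b']
'c': index 2 in ['a', 'e', 'c', 'b'] -> ['c', 'a', 'e', 'b']
'a': index 1 in ['c', 'a', 'e', 'b'] -> ['a', 'c', 'e', 'b']
'b': index 3 in ['a', 'c', 'e', 'b'] -> ['b', 'a', 'c', 'e']
'c': index 2 in ['b', 'a', 'c', 'e'] -> ['c', 'b', 'a', 'e']


Output: [2, 3, 0, 0, 0, 2, 2, 1, 3, 2]


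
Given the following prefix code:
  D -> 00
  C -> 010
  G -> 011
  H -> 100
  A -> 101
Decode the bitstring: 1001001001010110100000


Decoding step by step:
Bits 100 -> H
Bits 100 -> H
Bits 100 -> H
Bits 101 -> A
Bits 011 -> G
Bits 010 -> C
Bits 00 -> D
Bits 00 -> D


Decoded message: HHHAGCDD


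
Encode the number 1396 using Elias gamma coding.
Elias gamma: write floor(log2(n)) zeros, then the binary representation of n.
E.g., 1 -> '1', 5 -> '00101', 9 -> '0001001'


num_bits = floor(log2(1396)) + 1 = 11
leading_zeros = num_bits - 1 = 10
binary(1396) = 10101110100

Elias gamma(1396) = '0000000000' + '10101110100' = 000000000010101110100 (21 bits)


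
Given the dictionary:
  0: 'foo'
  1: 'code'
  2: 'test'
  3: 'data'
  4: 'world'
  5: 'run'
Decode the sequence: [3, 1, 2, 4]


Look up each index in the dictionary:
  3 -> 'data'
  1 -> 'code'
  2 -> 'test'
  4 -> 'world'

Decoded: "data code test world"


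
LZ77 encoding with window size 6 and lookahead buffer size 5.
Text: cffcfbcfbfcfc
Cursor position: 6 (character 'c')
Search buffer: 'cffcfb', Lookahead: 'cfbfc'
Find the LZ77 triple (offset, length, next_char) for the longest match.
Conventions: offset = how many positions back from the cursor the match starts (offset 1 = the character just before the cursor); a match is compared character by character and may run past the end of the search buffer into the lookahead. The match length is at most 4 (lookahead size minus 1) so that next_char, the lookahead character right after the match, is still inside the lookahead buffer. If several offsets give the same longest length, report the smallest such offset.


Try each offset into the search buffer:
  offset=1 (pos 5, char 'b'): match length 0
  offset=2 (pos 4, char 'f'): match length 0
  offset=3 (pos 3, char 'c'): match length 3
  offset=4 (pos 2, char 'f'): match length 0
  offset=5 (pos 1, char 'f'): match length 0
  offset=6 (pos 0, char 'c'): match length 2
Longest match has length 3 at offset 3.
next_char = character at position 6 + 3 = 9 -> 'f'

Best match: offset=3, length=3 (matching 'cfb' starting at position 3)
LZ77 triple: (3, 3, 'f')


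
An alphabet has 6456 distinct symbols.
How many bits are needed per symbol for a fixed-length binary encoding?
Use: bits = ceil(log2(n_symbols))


log2(6456) = 12.6564
Bracket: 2^12 = 4096 < 6456 <= 2^13 = 8192
So ceil(log2(6456)) = 13

bits = ceil(log2(6456)) = ceil(12.6564) = 13 bits


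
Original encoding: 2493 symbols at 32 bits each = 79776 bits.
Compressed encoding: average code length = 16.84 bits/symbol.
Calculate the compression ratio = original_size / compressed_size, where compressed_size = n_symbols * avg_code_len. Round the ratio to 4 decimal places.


original_size = n_symbols * orig_bits = 2493 * 32 = 79776 bits
compressed_size = n_symbols * avg_code_len = 2493 * 16.84 = 41982.12 bits
ratio = original_size / compressed_size = 79776 / 41982.12 = 1.9002

Compression ratio = 1.9002


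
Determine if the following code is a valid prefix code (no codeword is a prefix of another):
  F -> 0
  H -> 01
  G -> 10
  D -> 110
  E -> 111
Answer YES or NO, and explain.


Checking each pair (does one codeword prefix another?):
  F='0' vs H='01': prefix -- VIOLATION

NO -- this is NOT a valid prefix code. F (0) is a prefix of H (01).


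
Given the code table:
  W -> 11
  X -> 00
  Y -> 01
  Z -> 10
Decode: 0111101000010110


Decoding:
01 -> Y
11 -> W
10 -> Z
10 -> Z
00 -> X
01 -> Y
01 -> Y
10 -> Z


Result: YWZZXYYZ


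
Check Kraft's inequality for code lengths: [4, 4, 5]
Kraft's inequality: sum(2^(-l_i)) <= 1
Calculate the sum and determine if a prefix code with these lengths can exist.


Sum = 2^(-4) + 2^(-4) + 2^(-5)
    = 0.0625 + 0.0625 + 0.03125
    = 5/32 = 0.15625
Since 0.15625 <= 1, Kraft's inequality IS satisfied.
A prefix code with these lengths CAN exist.

Kraft sum = 0.15625. Satisfied.


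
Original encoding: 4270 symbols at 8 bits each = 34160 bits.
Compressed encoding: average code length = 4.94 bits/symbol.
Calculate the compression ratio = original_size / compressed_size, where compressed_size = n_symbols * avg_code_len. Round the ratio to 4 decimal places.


original_size = n_symbols * orig_bits = 4270 * 8 = 34160 bits
compressed_size = n_symbols * avg_code_len = 4270 * 4.94 = 21093.8 bits
ratio = original_size / compressed_size = 34160 / 21093.8 = 1.6194

Compression ratio = 1.6194


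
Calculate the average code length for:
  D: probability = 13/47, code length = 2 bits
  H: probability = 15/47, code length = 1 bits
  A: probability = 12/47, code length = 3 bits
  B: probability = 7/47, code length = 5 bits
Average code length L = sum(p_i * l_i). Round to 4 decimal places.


Weighted contributions p_i * l_i:
  D: (13/47) * 2 = 26/47
  H: (15/47) * 1 = 15/47
  A: (12/47) * 3 = 36/47
  B: (7/47) * 5 = 35/47
Sum = (26 + 15 + 36 + 35)/47 = 112/47

L = 112/47 = 2.3830 bits/symbol


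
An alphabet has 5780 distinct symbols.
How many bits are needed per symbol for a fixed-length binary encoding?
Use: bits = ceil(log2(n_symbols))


log2(5780) = 12.4969
Bracket: 2^12 = 4096 < 5780 <= 2^13 = 8192
So ceil(log2(5780)) = 13

bits = ceil(log2(5780)) = ceil(12.4969) = 13 bits


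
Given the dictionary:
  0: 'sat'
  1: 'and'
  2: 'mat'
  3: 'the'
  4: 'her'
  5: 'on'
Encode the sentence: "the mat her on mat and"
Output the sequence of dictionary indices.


Look up each word in the dictionary:
  'the' -> 3
  'mat' -> 2
  'her' -> 4
  'on' -> 5
  'mat' -> 2
  'and' -> 1

Encoded: [3, 2, 4, 5, 2, 1]


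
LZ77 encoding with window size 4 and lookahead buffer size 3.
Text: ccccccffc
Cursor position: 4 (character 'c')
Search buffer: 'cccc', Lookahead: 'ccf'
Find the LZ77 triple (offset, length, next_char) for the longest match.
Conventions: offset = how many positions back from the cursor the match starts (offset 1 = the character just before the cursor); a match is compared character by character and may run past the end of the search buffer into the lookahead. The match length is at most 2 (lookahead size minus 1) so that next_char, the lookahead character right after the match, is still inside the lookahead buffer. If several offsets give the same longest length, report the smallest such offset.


Try each offset into the search buffer:
  offset=1 (pos 3, char 'c'): match length 2
  offset=2 (pos 2, char 'c'): match length 2
  offset=3 (pos 1, char 'c'): match length 2
  offset=4 (pos 0, char 'c'): match length 2
Longest match has length 2, found at offsets 1, 2, 3, 4; take the smallest, offset 1.
next_char = character at position 4 + 2 = 6 -> 'f'

Best match: offset=1, length=2 (matching 'cc' starting at position 3)
LZ77 triple: (1, 2, 'f')


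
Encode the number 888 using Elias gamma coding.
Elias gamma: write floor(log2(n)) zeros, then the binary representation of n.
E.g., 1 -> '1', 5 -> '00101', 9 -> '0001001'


num_bits = floor(log2(888)) + 1 = 10
leading_zeros = num_bits - 1 = 9
binary(888) = 1101111000

Elias gamma(888) = '000000000' + '1101111000' = 0000000001101111000 (19 bits)


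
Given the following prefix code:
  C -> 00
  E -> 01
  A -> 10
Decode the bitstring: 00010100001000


Decoding step by step:
Bits 00 -> C
Bits 01 -> E
Bits 01 -> E
Bits 00 -> C
Bits 00 -> C
Bits 10 -> A
Bits 00 -> C


Decoded message: CEECCAC


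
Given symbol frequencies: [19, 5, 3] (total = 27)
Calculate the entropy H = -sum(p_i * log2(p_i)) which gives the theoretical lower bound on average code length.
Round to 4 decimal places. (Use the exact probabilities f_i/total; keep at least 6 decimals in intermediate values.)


Per-symbol terms -p_i * log2(p_i) with p_i = f_i/27:
  p = 19/27 = 0.703704: log2(p) = -0.506960, -p*log2(p) = 0.356750
  p = 5/27 = 0.185185: log2(p) = -2.432959, -p*log2(p) = 0.450548
  p = 3/27 = 0.111111: log2(p) = -3.169925, -p*log2(p) = 0.352214
H = 0.356750 + 0.450548 + 0.352214 = 1.159512

H = 1.1595 bits/symbol


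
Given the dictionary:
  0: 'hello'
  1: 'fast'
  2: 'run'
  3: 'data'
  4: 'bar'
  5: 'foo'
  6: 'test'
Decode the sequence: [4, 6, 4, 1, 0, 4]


Look up each index in the dictionary:
  4 -> 'bar'
  6 -> 'test'
  4 -> 'bar'
  1 -> 'fast'
  0 -> 'hello'
  4 -> 'bar'

Decoded: "bar test bar fast hello bar"


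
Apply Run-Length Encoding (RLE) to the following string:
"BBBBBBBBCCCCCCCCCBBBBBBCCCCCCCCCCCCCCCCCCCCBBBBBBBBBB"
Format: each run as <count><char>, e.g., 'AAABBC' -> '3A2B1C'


Scanning runs left to right:
  i=0: run of 'B' x 8 -> '8B'
  i=8: run of 'C' x 9 -> '9C'
  i=17: run of 'B' x 6 -> '6B'
  i=23: run of 'C' x 20 -> '20C'
  i=43: run of 'B' x 10 -> '10B'

RLE = 8B9C6B20C10B


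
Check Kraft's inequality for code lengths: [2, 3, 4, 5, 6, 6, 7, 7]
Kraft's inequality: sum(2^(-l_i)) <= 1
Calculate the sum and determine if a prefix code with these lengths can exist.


Sum = 2^(-2) + 2^(-3) + 2^(-4) + 2^(-5) + 2^(-6) + 2^(-6) + 2^(-7) + 2^(-7)
    = 0.25 + 0.125 + 0.0625 + 0.03125 + 0.015625 + 0.015625 + 0.0078125 + 0.0078125
    = 66/128 = 0.515625
Since 0.515625 <= 1, Kraft's inequality IS satisfied.
A prefix code with these lengths CAN exist.

Kraft sum = 0.515625. Satisfied.


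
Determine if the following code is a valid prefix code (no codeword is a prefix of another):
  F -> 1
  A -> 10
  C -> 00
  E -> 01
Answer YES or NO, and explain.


Checking each pair (does one codeword prefix another?):
  F='1' vs A='10': prefix -- VIOLATION

NO -- this is NOT a valid prefix code. F (1) is a prefix of A (10).


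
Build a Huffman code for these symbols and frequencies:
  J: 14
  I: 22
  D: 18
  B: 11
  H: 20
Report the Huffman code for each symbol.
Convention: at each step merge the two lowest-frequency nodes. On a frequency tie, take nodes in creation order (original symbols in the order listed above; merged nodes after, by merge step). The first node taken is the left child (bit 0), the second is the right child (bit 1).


Huffman tree construction:
Step 1: Merge B(11) + J(14) = 25
Step 2: Merge D(18) + H(20) = 38
Step 3: Merge I(22) + (B+J)(25) = 47
Step 4: Merge (D+H)(38) + (I+(B+J))(47) = 85
Read each symbol's code off the tree from the root (left child = 0, right child = 1).

Codes:
  J: 111 (length 3)
  I: 10 (length 2)
  D: 00 (length 2)
  B: 110 (length 3)
  H: 01 (length 2)
Average code length: 195/85 = 2.2941 bits/symbol


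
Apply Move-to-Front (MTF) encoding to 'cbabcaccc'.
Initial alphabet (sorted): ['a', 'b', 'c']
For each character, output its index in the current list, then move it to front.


MTF encoding:
'c': index 2 in ['a', 'b', 'c'] -> ['c', 'a', 'b']
'b': index 2 in ['c', 'a', 'b'] -> ['b', 'c', 'a']
'a': index 2 in ['b', 'c', 'a'] -> ['a', 'b', 'c']
'b': index 1 in ['a', 'b', 'c'] -> ['b', 'a', 'c']
'c': index 2 in ['b', 'a', 'c'] -> ['c', 'b', 'a']
'a': index 2 in ['c', 'b', 'a'] -> ['a', 'c', 'b']
'c': index 1 in ['a', 'c', 'b'] -> ['c', 'a', 'b']
'c': index 0 in ['c', 'a', 'b'] -> ['c', 'a', 'b']
'c': index 0 in ['c', 'a', 'b'] -> ['c', 'a', 'b']


Output: [2, 2, 2, 1, 2, 2, 1, 0, 0]


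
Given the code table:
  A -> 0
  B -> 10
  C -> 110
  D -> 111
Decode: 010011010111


Decoding:
0 -> A
10 -> B
0 -> A
110 -> C
10 -> B
111 -> D


Result: ABACBD


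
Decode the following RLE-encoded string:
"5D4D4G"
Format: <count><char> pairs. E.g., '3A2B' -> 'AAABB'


Expanding each <count><char> pair:
  5D -> 'DDDDD'
  4D -> 'DDDD'
  4G -> 'GGGG'

Decoded = DDDDDDDDDGGGG


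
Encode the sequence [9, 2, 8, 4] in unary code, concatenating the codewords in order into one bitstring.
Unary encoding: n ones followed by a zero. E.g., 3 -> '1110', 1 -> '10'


Encode each number as n ones followed by a terminating 0:
  9 -> 1111111110 (10 bits)
  2 -> 110 (3 bits)
  8 -> 111111110 (9 bits)
  4 -> 11110 (5 bits)
Total length = 10 + 3 + 9 + 5 = 27 bits.

Unary([9, 2, 8, 4]) = 111111111011011111111011110 (27 bits)


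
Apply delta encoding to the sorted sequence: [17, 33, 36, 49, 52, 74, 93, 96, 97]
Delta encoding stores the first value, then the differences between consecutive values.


First value: 17
Deltas:
  33 - 17 = 16
  36 - 33 = 3
  49 - 36 = 13
  52 - 49 = 3
  74 - 52 = 22
  93 - 74 = 19
  96 - 93 = 3
  97 - 96 = 1


Delta encoded: [17, 16, 3, 13, 3, 22, 19, 3, 1]


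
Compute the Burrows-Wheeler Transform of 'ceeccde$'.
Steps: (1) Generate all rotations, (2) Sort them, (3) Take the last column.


Rotations (sorted):
  0: $ceeccde -> last char: e
  1: ccde$cee -> last char: e
  2: cde$ceec -> last char: c
  3: ceeccde$ -> last char: $
  4: de$ceecc -> last char: c
  5: e$ceeccd -> last char: d
  6: eccde$ce -> last char: e
  7: eeccde$c -> last char: c


BWT = eec$cdec


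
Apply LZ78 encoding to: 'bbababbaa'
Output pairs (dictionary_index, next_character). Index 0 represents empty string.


LZ78 encoding steps:
Dictionary: {0: ''}
Step 1: w='' (idx 0), next='b' -> output (0, 'b'), add 'b' as idx 1
Step 2: w='b' (idx 1), next='a' -> output (1, 'a'), add 'ba' as idx 2
Step 3: w='ba' (idx 2), next='b' -> output (2, 'b'), add 'bab' as idx 3
Step 4: w='ba' (idx 2), next='a' -> output (2, 'a'), add 'baa' as idx 4


Encoded: [(0, 'b'), (1, 'a'), (2, 'b'), (2, 'a')]


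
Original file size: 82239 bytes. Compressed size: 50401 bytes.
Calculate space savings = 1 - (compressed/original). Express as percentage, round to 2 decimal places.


ratio = compressed/original = 50401/82239 = 0.61286
savings = 1 - ratio = 1 - 0.61286 = 0.38714
as a percentage: 0.38714 * 100 = 38.71%

Space savings = 1 - 50401/82239 = 38.71%


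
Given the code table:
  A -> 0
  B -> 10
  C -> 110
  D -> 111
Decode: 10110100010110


Decoding:
10 -> B
110 -> C
10 -> B
0 -> A
0 -> A
10 -> B
110 -> C


Result: BCBAABC


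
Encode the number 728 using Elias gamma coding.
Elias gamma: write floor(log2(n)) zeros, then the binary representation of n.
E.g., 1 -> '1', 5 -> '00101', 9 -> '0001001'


num_bits = floor(log2(728)) + 1 = 10
leading_zeros = num_bits - 1 = 9
binary(728) = 1011011000

Elias gamma(728) = '000000000' + '1011011000' = 0000000001011011000 (19 bits)


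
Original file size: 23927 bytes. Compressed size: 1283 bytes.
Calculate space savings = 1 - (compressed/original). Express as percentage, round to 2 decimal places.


ratio = compressed/original = 1283/23927 = 0.053621
savings = 1 - ratio = 1 - 0.053621 = 0.946379
as a percentage: 0.946379 * 100 = 94.64%

Space savings = 1 - 1283/23927 = 94.64%


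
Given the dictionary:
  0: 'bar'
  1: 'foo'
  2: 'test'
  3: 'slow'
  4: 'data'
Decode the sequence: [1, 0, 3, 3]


Look up each index in the dictionary:
  1 -> 'foo'
  0 -> 'bar'
  3 -> 'slow'
  3 -> 'slow'

Decoded: "foo bar slow slow"


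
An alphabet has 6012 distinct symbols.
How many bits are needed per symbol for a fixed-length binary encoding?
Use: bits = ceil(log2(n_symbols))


log2(6012) = 12.5536
Bracket: 2^12 = 4096 < 6012 <= 2^13 = 8192
So ceil(log2(6012)) = 13

bits = ceil(log2(6012)) = ceil(12.5536) = 13 bits


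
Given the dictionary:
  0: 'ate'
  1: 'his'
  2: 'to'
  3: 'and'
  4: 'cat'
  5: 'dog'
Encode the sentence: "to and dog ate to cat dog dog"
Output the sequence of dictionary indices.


Look up each word in the dictionary:
  'to' -> 2
  'and' -> 3
  'dog' -> 5
  'ate' -> 0
  'to' -> 2
  'cat' -> 4
  'dog' -> 5
  'dog' -> 5

Encoded: [2, 3, 5, 0, 2, 4, 5, 5]


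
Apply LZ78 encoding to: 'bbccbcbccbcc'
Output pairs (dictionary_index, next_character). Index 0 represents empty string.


LZ78 encoding steps:
Dictionary: {0: ''}
Step 1: w='' (idx 0), next='b' -> output (0, 'b'), add 'b' as idx 1
Step 2: w='b' (idx 1), next='c' -> output (1, 'c'), add 'bc' as idx 2
Step 3: w='' (idx 0), next='c' -> output (0, 'c'), add 'c' as idx 3
Step 4: w='bc' (idx 2), next='b' -> output (2, 'b'), add 'bcb' as idx 4
Step 5: w='c' (idx 3), next='c' -> output (3, 'c'), add 'cc' as idx 5
Step 6: w='bc' (idx 2), next='c' -> output (2, 'c'), add 'bcc' as idx 6


Encoded: [(0, 'b'), (1, 'c'), (0, 'c'), (2, 'b'), (3, 'c'), (2, 'c')]


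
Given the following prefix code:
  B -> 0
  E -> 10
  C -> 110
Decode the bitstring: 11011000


Decoding step by step:
Bits 110 -> C
Bits 110 -> C
Bits 0 -> B
Bits 0 -> B


Decoded message: CCBB


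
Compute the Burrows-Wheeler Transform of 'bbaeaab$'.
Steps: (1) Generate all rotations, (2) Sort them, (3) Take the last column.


Rotations (sorted):
  0: $bbaeaab -> last char: b
  1: aab$bbae -> last char: e
  2: ab$bbaea -> last char: a
  3: aeaab$bb -> last char: b
  4: b$bbaeaa -> last char: a
  5: baeaab$b -> last char: b
  6: bbaeaab$ -> last char: $
  7: eaab$bba -> last char: a


BWT = beabab$a


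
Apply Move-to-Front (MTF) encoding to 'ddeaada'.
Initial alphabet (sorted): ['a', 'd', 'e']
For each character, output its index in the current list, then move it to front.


MTF encoding:
'd': index 1 in ['a', 'd', 'e'] -> ['d', 'a', 'e']
'd': index 0 in ['d', 'a', 'e'] -> ['d', 'a', 'e']
'e': index 2 in ['d', 'a', 'e'] -> ['e', 'd', 'a']
'a': index 2 in ['e', 'd', 'a'] -> ['a', 'e', 'd']
'a': index 0 in ['a', 'e', 'd'] -> ['a', 'e', 'd']
'd': index 2 in ['a', 'e', 'd'] -> ['d', 'a', 'e']
'a': index 1 in ['d', 'a', 'e'] -> ['a', 'd', 'e']


Output: [1, 0, 2, 2, 0, 2, 1]


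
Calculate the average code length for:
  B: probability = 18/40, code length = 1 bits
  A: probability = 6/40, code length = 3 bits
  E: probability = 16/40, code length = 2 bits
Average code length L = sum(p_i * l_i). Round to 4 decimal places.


Weighted contributions p_i * l_i:
  B: (18/40) * 1 = 18/40
  A: (6/40) * 3 = 18/40
  E: (16/40) * 2 = 32/40
Sum = (18 + 18 + 32)/40 = 68/40

L = 68/40 = 1.7000 bits/symbol


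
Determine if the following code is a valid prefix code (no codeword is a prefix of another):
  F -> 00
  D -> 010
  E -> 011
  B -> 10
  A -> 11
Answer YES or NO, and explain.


Checking each pair (does one codeword prefix another?):
  F='00' vs D='010': no prefix
  F='00' vs E='011': no prefix
  F='00' vs B='10': no prefix
  F='00' vs A='11': no prefix
  D='010' vs F='00': no prefix
  D='010' vs E='011': no prefix
  D='010' vs B='10': no prefix
  D='010' vs A='11': no prefix
  E='011' vs F='00': no prefix
  E='011' vs D='010': no prefix
  E='011' vs B='10': no prefix
  E='011' vs A='11': no prefix
  B='10' vs F='00': no prefix
  B='10' vs D='010': no prefix
  B='10' vs E='011': no prefix
  B='10' vs A='11': no prefix
  A='11' vs F='00': no prefix
  A='11' vs D='010': no prefix
  A='11' vs E='011': no prefix
  A='11' vs B='10': no prefix
No violation found over all pairs.

YES -- this is a valid prefix code. No codeword is a prefix of any other codeword.


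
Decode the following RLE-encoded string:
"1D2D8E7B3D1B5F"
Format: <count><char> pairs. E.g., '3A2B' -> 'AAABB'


Expanding each <count><char> pair:
  1D -> 'D'
  2D -> 'DD'
  8E -> 'EEEEEEEE'
  7B -> 'BBBBBBB'
  3D -> 'DDD'
  1B -> 'B'
  5F -> 'FFFFF'

Decoded = DDDEEEEEEEEBBBBBBBDDDBFFFFF


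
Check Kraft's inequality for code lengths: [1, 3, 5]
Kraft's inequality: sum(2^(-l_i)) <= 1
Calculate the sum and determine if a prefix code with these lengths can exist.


Sum = 2^(-1) + 2^(-3) + 2^(-5)
    = 0.5 + 0.125 + 0.03125
    = 21/32 = 0.65625
Since 0.65625 <= 1, Kraft's inequality IS satisfied.
A prefix code with these lengths CAN exist.

Kraft sum = 0.65625. Satisfied.


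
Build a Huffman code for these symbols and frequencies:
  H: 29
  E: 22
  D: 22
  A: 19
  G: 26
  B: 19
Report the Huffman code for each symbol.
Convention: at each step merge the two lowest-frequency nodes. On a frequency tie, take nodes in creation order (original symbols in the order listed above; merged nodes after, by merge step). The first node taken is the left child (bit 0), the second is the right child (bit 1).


Huffman tree construction:
Step 1: Merge A(19) + B(19) = 38
Step 2: Merge E(22) + D(22) = 44
Step 3: Merge G(26) + H(29) = 55
Step 4: Merge (A+B)(38) + (E+D)(44) = 82
Step 5: Merge (G+H)(55) + ((A+B)+(E+D))(82) = 137
Read each symbol's code off the tree from the root (left child = 0, right child = 1).

Codes:
  H: 01 (length 2)
  E: 110 (length 3)
  D: 111 (length 3)
  A: 100 (length 3)
  G: 00 (length 2)
  B: 101 (length 3)
Average code length: 356/137 = 2.5985 bits/symbol


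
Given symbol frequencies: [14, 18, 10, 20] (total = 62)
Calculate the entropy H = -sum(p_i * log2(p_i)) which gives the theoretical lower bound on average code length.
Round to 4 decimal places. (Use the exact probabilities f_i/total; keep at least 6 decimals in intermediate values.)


Per-symbol terms -p_i * log2(p_i) with p_i = f_i/62:
  p = 14/62 = 0.225806: log2(p) = -2.146841, -p*log2(p) = 0.484771
  p = 18/62 = 0.290323: log2(p) = -1.784271, -p*log2(p) = 0.518014
  p = 10/62 = 0.161290: log2(p) = -2.632268, -p*log2(p) = 0.424559
  p = 20/62 = 0.322581: log2(p) = -1.632268, -p*log2(p) = 0.526538
H = 0.484771 + 0.518014 + 0.424559 + 0.526538 = 1.953882

H = 1.9539 bits/symbol


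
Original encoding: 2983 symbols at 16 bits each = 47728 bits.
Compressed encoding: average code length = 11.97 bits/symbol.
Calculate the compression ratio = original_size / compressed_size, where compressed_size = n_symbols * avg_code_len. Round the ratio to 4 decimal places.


original_size = n_symbols * orig_bits = 2983 * 16 = 47728 bits
compressed_size = n_symbols * avg_code_len = 2983 * 11.97 = 35706.51 bits
ratio = original_size / compressed_size = 47728 / 35706.51 = 1.3367

Compression ratio = 1.3367


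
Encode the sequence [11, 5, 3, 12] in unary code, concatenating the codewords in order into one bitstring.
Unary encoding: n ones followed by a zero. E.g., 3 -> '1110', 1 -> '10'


Encode each number as n ones followed by a terminating 0:
  11 -> 111111111110 (12 bits)
  5 -> 111110 (6 bits)
  3 -> 1110 (4 bits)
  12 -> 1111111111110 (13 bits)
Total length = 12 + 6 + 4 + 13 = 35 bits.

Unary([11, 5, 3, 12]) = 11111111111011111011101111111111110 (35 bits)


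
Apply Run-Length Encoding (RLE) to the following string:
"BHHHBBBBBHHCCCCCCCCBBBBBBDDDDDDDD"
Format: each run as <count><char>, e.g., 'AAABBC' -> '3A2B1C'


Scanning runs left to right:
  i=0: run of 'B' x 1 -> '1B'
  i=1: run of 'H' x 3 -> '3H'
  i=4: run of 'B' x 5 -> '5B'
  i=9: run of 'H' x 2 -> '2H'
  i=11: run of 'C' x 8 -> '8C'
  i=19: run of 'B' x 6 -> '6B'
  i=25: run of 'D' x 8 -> '8D'

RLE = 1B3H5B2H8C6B8D


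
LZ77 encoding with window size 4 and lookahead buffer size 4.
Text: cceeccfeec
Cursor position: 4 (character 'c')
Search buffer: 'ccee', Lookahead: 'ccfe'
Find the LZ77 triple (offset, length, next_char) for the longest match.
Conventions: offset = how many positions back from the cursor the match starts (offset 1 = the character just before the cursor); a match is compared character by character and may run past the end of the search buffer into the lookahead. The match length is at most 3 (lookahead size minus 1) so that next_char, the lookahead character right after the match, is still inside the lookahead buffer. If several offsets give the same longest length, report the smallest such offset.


Try each offset into the search buffer:
  offset=1 (pos 3, char 'e'): match length 0
  offset=2 (pos 2, char 'e'): match length 0
  offset=3 (pos 1, char 'c'): match length 1
  offset=4 (pos 0, char 'c'): match length 2
Longest match has length 2 at offset 4.
next_char = character at position 4 + 2 = 6 -> 'f'

Best match: offset=4, length=2 (matching 'cc' starting at position 0)
LZ77 triple: (4, 2, 'f')


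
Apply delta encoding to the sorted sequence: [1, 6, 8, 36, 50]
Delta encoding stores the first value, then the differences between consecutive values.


First value: 1
Deltas:
  6 - 1 = 5
  8 - 6 = 2
  36 - 8 = 28
  50 - 36 = 14


Delta encoded: [1, 5, 2, 28, 14]


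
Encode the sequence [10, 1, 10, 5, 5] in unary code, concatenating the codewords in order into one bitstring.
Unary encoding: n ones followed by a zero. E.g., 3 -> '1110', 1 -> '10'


Encode each number as n ones followed by a terminating 0:
  10 -> 11111111110 (11 bits)
  1 -> 10 (2 bits)
  10 -> 11111111110 (11 bits)
  5 -> 111110 (6 bits)
  5 -> 111110 (6 bits)
Total length = 11 + 2 + 11 + 6 + 6 = 36 bits.

Unary([10, 1, 10, 5, 5]) = 111111111101011111111110111110111110 (36 bits)
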